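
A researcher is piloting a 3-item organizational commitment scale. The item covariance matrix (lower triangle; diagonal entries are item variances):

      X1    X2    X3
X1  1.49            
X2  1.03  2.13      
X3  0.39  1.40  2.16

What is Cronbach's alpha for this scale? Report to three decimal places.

α = 0.741

sum of item variances = 1.49 + 2.13 + 2.16 = 5.78
Sum of the distinct covariances = 2.82
Var(T) = 5.78 + 2 × 2.82 = 11.42
α = (k/(k−1))·(1 − sum of item variances/Var(T)) = (3/2)·(1 − 5.78/11.42) = 0.741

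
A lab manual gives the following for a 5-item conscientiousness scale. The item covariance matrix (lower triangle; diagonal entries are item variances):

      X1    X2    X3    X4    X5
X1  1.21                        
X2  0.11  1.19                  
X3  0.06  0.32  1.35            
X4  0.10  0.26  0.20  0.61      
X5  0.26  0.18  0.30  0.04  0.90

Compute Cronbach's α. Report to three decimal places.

Cronbach's α = 0.513

sum of item variances = 1.21 + 1.19 + 1.35 + 0.61 + 0.90 = 5.26
Sum of off-diagonal covariances = 1.83
σ²_total = 5.26 + 2 × 1.83 = 8.92
α = (k/(k−1))·(1 − sum of item variances/σ²_total) = (5/4)·(1 − 5.26/8.92) = 0.513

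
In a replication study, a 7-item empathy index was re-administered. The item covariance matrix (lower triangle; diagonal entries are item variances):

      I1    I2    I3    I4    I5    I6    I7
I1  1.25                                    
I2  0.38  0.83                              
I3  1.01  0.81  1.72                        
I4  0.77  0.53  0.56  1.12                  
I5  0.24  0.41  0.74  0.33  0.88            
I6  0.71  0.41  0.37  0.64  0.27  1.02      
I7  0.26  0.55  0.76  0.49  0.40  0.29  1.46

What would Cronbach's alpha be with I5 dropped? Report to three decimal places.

α = 0.837

Remaining items: I1, I2, I3, I4, I6, I7 (k = 6).
Σσᵢ² = 1.25 + 0.83 + 1.72 + 1.12 + 1.02 + 1.46 = 7.40
total variance = 7.40 + 2 × 8.54 = 24.48
α (item deleted) = (6/5)·(1 − 7.40/24.48) = 0.837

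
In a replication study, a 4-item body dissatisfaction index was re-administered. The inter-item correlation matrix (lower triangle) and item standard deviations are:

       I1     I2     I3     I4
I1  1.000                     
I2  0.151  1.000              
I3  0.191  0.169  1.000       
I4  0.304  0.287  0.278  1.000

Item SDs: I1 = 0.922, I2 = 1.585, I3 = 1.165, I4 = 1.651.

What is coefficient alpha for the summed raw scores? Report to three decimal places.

coefficient alpha = 0.534

Σσ²ᵢ = 0.922² + 1.585² + 1.165² + 1.651² = 7.4453
Covariances σ_ij = r_ij · s_i · s_j:
  σ(I1,I2) = 0.151 × 0.922 × 1.585 = 0.2207
  σ(I1,I3) = 0.191 × 0.922 × 1.165 = 0.2052
  σ(I1,I4) = 0.304 × 0.922 × 1.651 = 0.4628
  σ(I2,I3) = 0.169 × 1.585 × 1.165 = 0.3121
  σ(I2,I4) = 0.287 × 1.585 × 1.651 = 0.7510
  σ(I3,I4) = 0.278 × 1.165 × 1.651 = 0.5347
σ²_T = Σσ²ᵢ + 2·Σσ_ij = 7.4453 + 2 × 2.4865 = 12.4183
α = (4/3)·(1 − 7.4453/12.4183) = 0.534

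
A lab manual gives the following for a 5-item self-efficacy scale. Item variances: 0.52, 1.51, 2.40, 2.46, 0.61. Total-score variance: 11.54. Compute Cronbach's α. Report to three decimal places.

Σσᵢ² = 0.52 + 1.51 + 2.40 + 2.46 + 0.61 = 7.50
α = (k/(k−1))·(1 − Σσᵢ²/Var(T)) = (5/4)·(1 − 7.50/11.54) = 0.438

α = 0.438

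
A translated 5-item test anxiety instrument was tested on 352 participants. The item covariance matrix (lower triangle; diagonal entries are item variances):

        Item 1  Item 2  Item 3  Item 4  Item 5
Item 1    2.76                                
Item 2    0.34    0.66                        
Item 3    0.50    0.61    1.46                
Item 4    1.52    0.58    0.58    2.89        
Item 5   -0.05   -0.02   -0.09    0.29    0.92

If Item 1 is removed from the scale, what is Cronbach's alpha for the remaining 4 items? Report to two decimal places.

Remaining items: Item 2, Item 3, Item 4, Item 5 (k = 4).
Σσᵢ² = 0.66 + 1.46 + 2.89 + 0.92 = 5.93
σ²_total = 5.93 + 2 × 1.95 = 9.83
α (item deleted) = (4/3)·(1 − 5.93/9.83) = 0.53

α = 0.53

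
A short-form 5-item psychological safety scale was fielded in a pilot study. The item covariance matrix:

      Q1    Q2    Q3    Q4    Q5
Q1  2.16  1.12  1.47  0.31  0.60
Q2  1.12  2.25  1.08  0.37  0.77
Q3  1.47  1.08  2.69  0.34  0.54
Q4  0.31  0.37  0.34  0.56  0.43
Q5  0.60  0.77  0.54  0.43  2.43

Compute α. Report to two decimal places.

α = 0.73

ΣVar(i) = 2.16 + 2.25 + 2.69 + 0.56 + 2.43 = 10.09
Sum of the distinct covariances = 7.03
total variance = 10.09 + 2 × 7.03 = 24.15
α = (k/(k−1))·(1 − ΣVar(i)/total variance) = (5/4)·(1 − 10.09/24.15) = 0.73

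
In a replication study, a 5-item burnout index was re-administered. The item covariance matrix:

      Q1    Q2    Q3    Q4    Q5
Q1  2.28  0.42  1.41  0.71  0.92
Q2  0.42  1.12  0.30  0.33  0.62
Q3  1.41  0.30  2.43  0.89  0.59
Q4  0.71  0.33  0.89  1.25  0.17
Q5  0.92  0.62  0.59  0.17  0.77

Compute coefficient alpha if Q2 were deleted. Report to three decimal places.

Remaining items: Q1, Q3, Q4, Q5 (k = 4).
ΣVar(i) = 2.28 + 2.43 + 1.25 + 0.77 = 6.73
σ²_T = 6.73 + 2 × 4.69 = 16.11
α (item deleted) = (4/3)·(1 − 6.73/16.11) = 0.776

α = 0.776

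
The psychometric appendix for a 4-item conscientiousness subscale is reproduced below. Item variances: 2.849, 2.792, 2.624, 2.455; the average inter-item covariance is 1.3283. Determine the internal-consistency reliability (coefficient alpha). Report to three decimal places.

Σσ²ᵢ = 2.849 + 2.792 + 2.624 + 2.455 = 10.720
Sum of the 6 distinct covariances = 6 × 1.3283 = 7.9698
Var(T) = Σσ²ᵢ + 2·Σcov = 10.720 + 2 × 7.9698 = 26.6596
α = (4/3)·(1 − 10.720/26.6596) = 0.797

coefficient alpha = 0.797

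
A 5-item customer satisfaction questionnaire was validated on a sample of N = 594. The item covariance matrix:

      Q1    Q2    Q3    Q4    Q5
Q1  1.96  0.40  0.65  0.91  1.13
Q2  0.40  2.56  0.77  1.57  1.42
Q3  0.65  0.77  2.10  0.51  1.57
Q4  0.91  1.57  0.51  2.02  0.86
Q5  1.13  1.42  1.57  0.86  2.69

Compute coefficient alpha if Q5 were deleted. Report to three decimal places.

Remaining items: Q1, Q2, Q3, Q4 (k = 4).
Σσ²ᵢ = 1.96 + 2.56 + 2.10 + 2.02 = 8.64
total variance = 8.64 + 2 × 4.81 = 18.26
α (item deleted) = (4/3)·(1 − 8.64/18.26) = 0.702

coefficient alpha = 0.702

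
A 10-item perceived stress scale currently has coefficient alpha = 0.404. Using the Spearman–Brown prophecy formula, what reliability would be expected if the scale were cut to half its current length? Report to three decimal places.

predicted reliability = 0.253

Length factor m = 1/2
α' = m·α / (1 − (1−m)·α)
   = 1/2 × 0.404 / (1 − (1 − 1/2) × 0.404)
   = 0.2020 / 0.7980 = 0.253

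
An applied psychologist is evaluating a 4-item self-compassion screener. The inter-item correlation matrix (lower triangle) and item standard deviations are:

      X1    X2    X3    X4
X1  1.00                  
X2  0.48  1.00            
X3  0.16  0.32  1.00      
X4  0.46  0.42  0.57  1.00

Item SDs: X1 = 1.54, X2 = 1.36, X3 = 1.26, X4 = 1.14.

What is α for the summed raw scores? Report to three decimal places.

Σσ²ᵢ = 1.54² + 1.36² + 1.26² + 1.14² = 7.1084
Covariances σ_ij = r_ij · s_i · s_j:
  σ(X1,X2) = 0.48 × 1.54 × 1.36 = 1.0053
  σ(X1,X3) = 0.16 × 1.54 × 1.26 = 0.3105
  σ(X1,X4) = 0.46 × 1.54 × 1.14 = 0.8076
  σ(X2,X3) = 0.32 × 1.36 × 1.26 = 0.5484
  σ(X2,X4) = 0.42 × 1.36 × 1.14 = 0.6512
  σ(X3,X4) = 0.57 × 1.26 × 1.14 = 0.8187
σ²_T = Σσ²ᵢ + 2·Σσ_ij = 7.1084 + 2 × 4.1417 = 15.3918
α = (4/3)·(1 − 7.1084/15.3918) = 0.718

α = 0.718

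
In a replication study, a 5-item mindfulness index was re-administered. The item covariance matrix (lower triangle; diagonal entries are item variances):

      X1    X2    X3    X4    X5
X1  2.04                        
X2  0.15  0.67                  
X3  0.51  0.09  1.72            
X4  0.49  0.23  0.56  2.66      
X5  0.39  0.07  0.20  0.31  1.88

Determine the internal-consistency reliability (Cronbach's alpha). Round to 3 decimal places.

Cronbach's alpha = 0.501

Σσᵢ² = 2.04 + 0.67 + 1.72 + 2.66 + 1.88 = 8.97
Sum of off-diagonal covariances = 3.00
Var(T) = 8.97 + 2 × 3.00 = 14.97
α = (k/(k−1))·(1 − Σσᵢ²/Var(T)) = (5/4)·(1 − 8.97/14.97) = 0.501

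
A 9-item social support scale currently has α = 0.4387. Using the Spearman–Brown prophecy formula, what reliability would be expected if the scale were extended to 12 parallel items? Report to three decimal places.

Length factor m = 12/9 = 1.3333
α' = m·α / (1 + (m−1)·α)
   = 12/9 × 0.4387 / (1 + (12/9 − 1) × 0.4387)
   = 0.5849 / 1.1462 = 0.510

predicted reliability = 0.510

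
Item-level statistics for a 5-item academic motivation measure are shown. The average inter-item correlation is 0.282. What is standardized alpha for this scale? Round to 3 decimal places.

Standardized α = k·r̄ / (1 + (k−1)·r̄) = 5 × 0.282 / (1 + 4 × 0.282)
  = 1.4100 / 2.1280 = 0.663

standardized alpha = 0.663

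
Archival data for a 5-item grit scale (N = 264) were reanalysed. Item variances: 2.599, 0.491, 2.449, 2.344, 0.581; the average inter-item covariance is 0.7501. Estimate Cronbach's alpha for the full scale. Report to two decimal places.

sum of item variances = 2.599 + 0.491 + 2.449 + 2.344 + 0.581 = 8.464
Sum of the 10 distinct covariances = 10 × 0.7501 = 7.5010
Var(T) = sum of item variances + 2·Σcov = 8.464 + 2 × 7.5010 = 23.4660
α = (5/4)·(1 − 8.464/23.4660) = 0.80

α = 0.80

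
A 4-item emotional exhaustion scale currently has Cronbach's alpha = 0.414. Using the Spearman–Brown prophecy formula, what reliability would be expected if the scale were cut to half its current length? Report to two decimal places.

Length factor m = 1/2
α' = m·α / (1 − (1−m)·α)
   = 1/2 × 0.414 / (1 − (1 − 1/2) × 0.414)
   = 0.2070 / 0.7930 = 0.26

predicted reliability = 0.26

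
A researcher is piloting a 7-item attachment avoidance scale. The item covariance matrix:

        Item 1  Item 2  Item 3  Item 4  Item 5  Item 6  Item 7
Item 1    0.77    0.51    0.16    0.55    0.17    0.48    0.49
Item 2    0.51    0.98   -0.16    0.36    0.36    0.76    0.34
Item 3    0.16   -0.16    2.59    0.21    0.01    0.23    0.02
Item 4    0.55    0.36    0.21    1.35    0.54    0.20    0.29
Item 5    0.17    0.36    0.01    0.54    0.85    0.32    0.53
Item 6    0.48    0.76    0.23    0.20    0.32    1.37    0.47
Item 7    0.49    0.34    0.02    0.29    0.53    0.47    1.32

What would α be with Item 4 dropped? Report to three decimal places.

Remaining items: Item 1, Item 2, Item 3, Item 5, Item 6, Item 7 (k = 6).
ΣVar(i) = 0.77 + 0.98 + 2.59 + 0.85 + 1.37 + 1.32 = 7.88
σ²_T = 7.88 + 2 × 4.69 = 17.26
α (item deleted) = (6/5)·(1 − 7.88/17.26) = 0.652

α = 0.652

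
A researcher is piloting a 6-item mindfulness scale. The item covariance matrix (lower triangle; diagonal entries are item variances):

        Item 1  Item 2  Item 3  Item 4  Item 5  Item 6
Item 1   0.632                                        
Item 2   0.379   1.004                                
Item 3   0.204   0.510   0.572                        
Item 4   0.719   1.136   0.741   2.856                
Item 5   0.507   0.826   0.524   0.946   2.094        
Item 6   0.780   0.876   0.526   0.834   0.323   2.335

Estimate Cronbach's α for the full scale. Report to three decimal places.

Σσᵢ² = 0.632 + 1.004 + 0.572 + 2.856 + 2.094 + 2.335 = 9.493
Sum of the distinct covariances = 9.831
Var(T) = 9.493 + 2 × 9.831 = 29.155
α = (k/(k−1))·(1 − Σσᵢ²/Var(T)) = (6/5)·(1 − 9.493/29.155) = 0.809

Cronbach's α = 0.809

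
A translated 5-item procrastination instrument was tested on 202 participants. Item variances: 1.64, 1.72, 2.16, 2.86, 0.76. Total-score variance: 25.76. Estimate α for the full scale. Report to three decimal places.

α = 0.806

Σσ²ᵢ = 1.64 + 1.72 + 2.16 + 2.86 + 0.76 = 9.14
α = (k/(k−1))·(1 − Σσ²ᵢ/σ²_T) = (5/4)·(1 − 9.14/25.76) = 0.806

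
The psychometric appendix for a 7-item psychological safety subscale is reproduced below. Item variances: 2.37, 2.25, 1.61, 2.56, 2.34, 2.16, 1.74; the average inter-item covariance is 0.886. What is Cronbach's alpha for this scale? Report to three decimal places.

ΣVar(i) = 2.37 + 2.25 + 1.61 + 2.56 + 2.34 + 2.16 + 1.74 = 15.03
Sum of the 21 distinct covariances = 21 × 0.886 = 18.606
total variance = ΣVar(i) + 2·Σcov = 15.03 + 2 × 18.606 = 52.242
α = (7/6)·(1 − 15.03/52.242) = 0.831

Cronbach's alpha = 0.831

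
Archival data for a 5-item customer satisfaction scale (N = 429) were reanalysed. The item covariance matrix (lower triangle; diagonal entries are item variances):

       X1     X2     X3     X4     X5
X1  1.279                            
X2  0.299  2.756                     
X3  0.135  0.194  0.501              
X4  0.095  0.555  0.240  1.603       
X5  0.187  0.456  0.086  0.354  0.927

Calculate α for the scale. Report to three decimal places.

Σσ²ᵢ = 1.279 + 2.756 + 0.501 + 1.603 + 0.927 = 7.066
Sum of the distinct covariances = 2.601
σ²_T = 7.066 + 2 × 2.601 = 12.268
α = (k/(k−1))·(1 − Σσ²ᵢ/σ²_T) = (5/4)·(1 − 7.066/12.268) = 0.530

α = 0.530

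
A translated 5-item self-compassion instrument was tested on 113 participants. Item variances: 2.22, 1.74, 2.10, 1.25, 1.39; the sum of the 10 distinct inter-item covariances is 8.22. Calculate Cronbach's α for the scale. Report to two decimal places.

α = 0.82

Σσ²ᵢ = 2.22 + 1.74 + 2.10 + 1.25 + 1.39 = 8.70
Sum of distinct covariances = 8.22
Var(T) = Σσ²ᵢ + 2·Σcov = 8.70 + 2 × 8.22 = 25.14
α = (5/4)·(1 − 8.70/25.14) = 0.82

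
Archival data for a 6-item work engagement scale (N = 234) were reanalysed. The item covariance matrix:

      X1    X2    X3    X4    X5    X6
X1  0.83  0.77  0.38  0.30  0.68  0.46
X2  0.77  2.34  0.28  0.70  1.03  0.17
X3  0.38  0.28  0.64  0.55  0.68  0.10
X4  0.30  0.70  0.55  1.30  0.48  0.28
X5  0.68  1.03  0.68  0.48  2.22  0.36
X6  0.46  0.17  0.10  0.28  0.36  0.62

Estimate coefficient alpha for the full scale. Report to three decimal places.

Σσ²ᵢ = 0.83 + 2.34 + 0.64 + 1.30 + 2.22 + 0.62 = 7.95
Σ_{i<j} σ_ij = 7.22
total variance = 7.95 + 2 × 7.22 = 22.39
α = (k/(k−1))·(1 − Σσ²ᵢ/total variance) = (6/5)·(1 − 7.95/22.39) = 0.774

α = 0.774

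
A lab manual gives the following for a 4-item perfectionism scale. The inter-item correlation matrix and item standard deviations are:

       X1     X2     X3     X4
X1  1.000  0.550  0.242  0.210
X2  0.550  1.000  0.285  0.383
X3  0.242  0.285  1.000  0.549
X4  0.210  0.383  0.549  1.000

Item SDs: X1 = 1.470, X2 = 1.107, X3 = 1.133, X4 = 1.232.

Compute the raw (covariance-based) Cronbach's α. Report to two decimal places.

α = 0.69

Σσ²ᵢ = 1.470² + 1.107² + 1.133² + 1.232² = 6.1879
Covariances σ_ij = r_ij · s_i · s_j:
  σ(X1,X2) = 0.550 × 1.470 × 1.107 = 0.8950
  σ(X1,X3) = 0.242 × 1.470 × 1.133 = 0.4031
  σ(X1,X4) = 0.210 × 1.470 × 1.232 = 0.3803
  σ(X2,X3) = 0.285 × 1.107 × 1.133 = 0.3575
  σ(X2,X4) = 0.383 × 1.107 × 1.232 = 0.5223
  σ(X3,X4) = 0.549 × 1.133 × 1.232 = 0.7663
σ²_T = Σσ²ᵢ + 2·Σσ_ij = 6.1879 + 2 × 3.3245 = 12.8369
α = (4/3)·(1 − 6.1879/12.8369) = 0.69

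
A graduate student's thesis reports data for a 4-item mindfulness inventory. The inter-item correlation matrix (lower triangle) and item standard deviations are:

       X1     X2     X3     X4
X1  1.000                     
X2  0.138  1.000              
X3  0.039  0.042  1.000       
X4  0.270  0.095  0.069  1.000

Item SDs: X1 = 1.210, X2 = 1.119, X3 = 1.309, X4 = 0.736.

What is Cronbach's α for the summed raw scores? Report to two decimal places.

Σσ²ᵢ = 1.210² + 1.119² + 1.309² + 0.736² = 4.9714
Covariances σ_ij = r_ij · s_i · s_j:
  σ(X1,X2) = 0.138 × 1.210 × 1.119 = 0.1869
  σ(X1,X3) = 0.039 × 1.210 × 1.309 = 0.0618
  σ(X1,X4) = 0.270 × 1.210 × 0.736 = 0.2405
  σ(X2,X3) = 0.042 × 1.119 × 1.309 = 0.0615
  σ(X2,X4) = 0.095 × 1.119 × 0.736 = 0.0782
  σ(X3,X4) = 0.069 × 1.309 × 0.736 = 0.0665
σ²_T = Σσ²ᵢ + 2·Σσ_ij = 4.9714 + 2 × 0.6954 = 6.3622
α = (4/3)·(1 − 4.9714/6.3622) = 0.29

α = 0.29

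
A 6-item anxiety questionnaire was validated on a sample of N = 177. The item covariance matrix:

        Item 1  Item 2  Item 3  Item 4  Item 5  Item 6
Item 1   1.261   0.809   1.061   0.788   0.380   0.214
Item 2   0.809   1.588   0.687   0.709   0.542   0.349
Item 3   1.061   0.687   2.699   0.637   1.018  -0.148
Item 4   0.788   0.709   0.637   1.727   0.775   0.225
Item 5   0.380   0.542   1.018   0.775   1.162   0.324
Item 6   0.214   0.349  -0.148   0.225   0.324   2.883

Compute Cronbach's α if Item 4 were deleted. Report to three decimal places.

Cronbach's α = 0.652

Remaining items: Item 1, Item 2, Item 3, Item 5, Item 6 (k = 5).
Σσᵢ² = 1.261 + 1.588 + 2.699 + 1.162 + 2.883 = 9.593
Var(T) = 9.593 + 2 × 5.236 = 20.065
α (item deleted) = (5/4)·(1 − 9.593/20.065) = 0.652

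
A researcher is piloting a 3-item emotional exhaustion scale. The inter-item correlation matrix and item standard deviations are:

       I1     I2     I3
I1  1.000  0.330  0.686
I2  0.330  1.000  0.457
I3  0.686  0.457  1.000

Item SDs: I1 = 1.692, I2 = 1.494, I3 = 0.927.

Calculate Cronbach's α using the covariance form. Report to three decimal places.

Σσ²ᵢ = 1.692² + 1.494² + 0.927² = 5.9542
Covariances σ_ij = r_ij · s_i · s_j:
  σ(I1,I2) = 0.330 × 1.692 × 1.494 = 0.8342
  σ(I1,I3) = 0.686 × 1.692 × 0.927 = 1.0760
  σ(I2,I3) = 0.457 × 1.494 × 0.927 = 0.6329
σ²_T = Σσ²ᵢ + 2·Σσ_ij = 5.9542 + 2 × 2.5431 = 11.0404
α = (3/2)·(1 − 5.9542/11.0404) = 0.691

Cronbach's α = 0.691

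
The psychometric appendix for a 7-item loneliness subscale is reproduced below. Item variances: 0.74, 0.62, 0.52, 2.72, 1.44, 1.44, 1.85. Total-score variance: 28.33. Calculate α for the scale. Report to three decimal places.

α = 0.782

Σσᵢ² = 0.74 + 0.62 + 0.52 + 2.72 + 1.44 + 1.44 + 1.85 = 9.33
α = (k/(k−1))·(1 − Σσᵢ²/σ²_total) = (7/6)·(1 − 9.33/28.33) = 0.782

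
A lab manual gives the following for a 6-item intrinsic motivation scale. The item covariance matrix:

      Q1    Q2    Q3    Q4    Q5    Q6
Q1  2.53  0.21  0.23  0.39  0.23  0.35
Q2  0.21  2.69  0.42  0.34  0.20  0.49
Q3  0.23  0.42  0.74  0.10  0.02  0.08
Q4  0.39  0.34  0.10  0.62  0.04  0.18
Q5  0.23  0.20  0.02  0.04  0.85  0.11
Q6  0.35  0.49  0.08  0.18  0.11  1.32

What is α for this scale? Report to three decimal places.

α = 0.524

Σσ²ᵢ = 2.53 + 2.69 + 0.74 + 0.62 + 0.85 + 1.32 = 8.75
Σ_{i<j} σ_ij = 3.39
σ²_total = 8.75 + 2 × 3.39 = 15.53
α = (k/(k−1))·(1 − Σσ²ᵢ/σ²_total) = (6/5)·(1 − 8.75/15.53) = 0.524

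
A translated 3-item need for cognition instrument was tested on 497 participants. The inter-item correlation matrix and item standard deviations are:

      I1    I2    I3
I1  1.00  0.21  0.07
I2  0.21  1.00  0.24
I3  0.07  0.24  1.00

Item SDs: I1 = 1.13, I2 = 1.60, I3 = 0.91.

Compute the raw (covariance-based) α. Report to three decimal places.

Σσ²ᵢ = 1.13² + 1.60² + 0.91² = 4.6650
Covariances σ_ij = r_ij · s_i · s_j:
  σ(I1,I2) = 0.21 × 1.13 × 1.60 = 0.3797
  σ(I1,I3) = 0.07 × 1.13 × 0.91 = 0.0720
  σ(I2,I3) = 0.24 × 1.60 × 0.91 = 0.3494
σ²_T = Σσ²ᵢ + 2·Σσ_ij = 4.6650 + 2 × 0.8011 = 6.2672
α = (3/2)·(1 − 4.6650/6.2672) = 0.383

α = 0.383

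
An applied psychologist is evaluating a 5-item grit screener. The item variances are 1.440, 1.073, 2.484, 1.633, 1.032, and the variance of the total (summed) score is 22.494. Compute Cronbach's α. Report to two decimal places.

Σσ²ᵢ = 1.440 + 1.073 + 2.484 + 1.633 + 1.032 = 7.662
α = (k/(k−1))·(1 − Σσ²ᵢ/total variance) = (5/4)·(1 − 7.662/22.494) = 0.82

Cronbach's α = 0.82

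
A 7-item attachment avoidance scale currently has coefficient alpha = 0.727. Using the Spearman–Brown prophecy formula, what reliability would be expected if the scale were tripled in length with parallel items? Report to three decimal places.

predicted reliability = 0.889

Length factor m = 3
α' = m·α / (1 + (m−1)·α)
   = 3 × 0.727 / (1 + (3 − 1) × 0.727)
   = 2.1810 / 2.4540 = 0.889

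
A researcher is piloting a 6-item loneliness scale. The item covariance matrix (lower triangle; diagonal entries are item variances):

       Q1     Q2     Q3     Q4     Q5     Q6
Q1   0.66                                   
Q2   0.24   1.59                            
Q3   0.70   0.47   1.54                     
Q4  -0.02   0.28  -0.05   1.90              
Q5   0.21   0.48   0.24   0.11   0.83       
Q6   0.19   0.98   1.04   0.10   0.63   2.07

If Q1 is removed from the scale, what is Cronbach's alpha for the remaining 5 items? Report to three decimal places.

Remaining items: Q2, Q3, Q4, Q5, Q6 (k = 5).
Σσᵢ² = 1.59 + 1.54 + 1.90 + 0.83 + 2.07 = 7.93
total variance = 7.93 + 2 × 4.28 = 16.49
α (item deleted) = (5/4)·(1 − 7.93/16.49) = 0.649

Cronbach's alpha = 0.649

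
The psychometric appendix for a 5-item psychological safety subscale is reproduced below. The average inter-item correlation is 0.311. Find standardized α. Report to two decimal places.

α = 0.69

Standardized α = k·r̄ / (1 + (k−1)·r̄) = 5 × 0.311 / (1 + 4 × 0.311)
  = 1.5550 / 2.2440 = 0.69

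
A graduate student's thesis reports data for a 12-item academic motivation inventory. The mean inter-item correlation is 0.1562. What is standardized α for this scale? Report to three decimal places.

standardized α = 0.690

Standardized α = k·r̄ / (1 + (k−1)·r̄) = 12 × 0.1562 / (1 + 11 × 0.1562)
  = 1.8744 / 2.7182 = 0.690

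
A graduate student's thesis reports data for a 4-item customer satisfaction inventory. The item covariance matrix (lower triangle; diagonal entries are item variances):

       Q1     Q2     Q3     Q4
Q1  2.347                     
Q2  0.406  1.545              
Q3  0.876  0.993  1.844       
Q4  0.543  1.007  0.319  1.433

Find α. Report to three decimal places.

α = 0.715

Σσᵢ² = 2.347 + 1.545 + 1.844 + 1.433 = 7.169
Sum of off-diagonal covariances = 4.144
σ²_total = 7.169 + 2 × 4.144 = 15.457
α = (k/(k−1))·(1 − Σσᵢ²/σ²_total) = (4/3)·(1 − 7.169/15.457) = 0.715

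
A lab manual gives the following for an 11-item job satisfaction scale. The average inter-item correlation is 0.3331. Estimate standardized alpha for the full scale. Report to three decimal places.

standardized alpha = 0.846

Standardized α = k·r̄ / (1 + (k−1)·r̄) = 11 × 0.3331 / (1 + 10 × 0.3331)
  = 3.6641 / 4.3310 = 0.846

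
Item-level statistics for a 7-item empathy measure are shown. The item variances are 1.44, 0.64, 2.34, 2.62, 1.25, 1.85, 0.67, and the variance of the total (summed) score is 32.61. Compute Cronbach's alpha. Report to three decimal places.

Σσᵢ² = 1.44 + 0.64 + 2.34 + 2.62 + 1.25 + 1.85 + 0.67 = 10.81
α = (k/(k−1))·(1 − Σσᵢ²/Var(T)) = (7/6)·(1 − 10.81/32.61) = 0.780

Cronbach's alpha = 0.780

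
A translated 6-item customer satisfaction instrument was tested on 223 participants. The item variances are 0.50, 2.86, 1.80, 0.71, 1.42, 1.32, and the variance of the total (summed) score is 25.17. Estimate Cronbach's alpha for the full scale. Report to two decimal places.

Cronbach's alpha = 0.79

Σσᵢ² = 0.50 + 2.86 + 1.80 + 0.71 + 1.42 + 1.32 = 8.61
α = (k/(k−1))·(1 − Σσᵢ²/Var(T)) = (6/5)·(1 − 8.61/25.17) = 0.79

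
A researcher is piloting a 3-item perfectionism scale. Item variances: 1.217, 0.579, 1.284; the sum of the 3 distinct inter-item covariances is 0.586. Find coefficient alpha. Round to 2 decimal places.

sum of item variances = 1.217 + 0.579 + 1.284 = 3.080
Sum of distinct covariances = 0.586
σ²_T = sum of item variances + 2·Σcov = 3.080 + 2 × 0.586 = 4.252
α = (3/2)·(1 − 3.080/4.252) = 0.41

coefficient alpha = 0.41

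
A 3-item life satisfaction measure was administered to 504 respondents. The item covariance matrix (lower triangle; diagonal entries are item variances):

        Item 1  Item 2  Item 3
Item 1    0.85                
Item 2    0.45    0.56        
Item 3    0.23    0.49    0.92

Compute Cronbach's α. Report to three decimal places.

Cronbach's α = 0.752

sum of item variances = 0.85 + 0.56 + 0.92 = 2.33
Sum of off-diagonal covariances = 1.17
σ²_total = 2.33 + 2 × 1.17 = 4.67
α = (k/(k−1))·(1 − sum of item variances/σ²_total) = (3/2)·(1 − 2.33/4.67) = 0.752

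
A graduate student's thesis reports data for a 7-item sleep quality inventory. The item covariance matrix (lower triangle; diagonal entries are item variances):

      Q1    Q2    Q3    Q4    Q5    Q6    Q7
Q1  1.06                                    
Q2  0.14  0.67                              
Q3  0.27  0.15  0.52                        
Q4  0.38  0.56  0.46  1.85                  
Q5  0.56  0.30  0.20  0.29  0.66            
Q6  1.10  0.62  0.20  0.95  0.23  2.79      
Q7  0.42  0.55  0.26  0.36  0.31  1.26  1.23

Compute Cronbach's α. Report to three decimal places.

Σσᵢ² = 1.06 + 0.67 + 0.52 + 1.85 + 0.66 + 2.79 + 1.23 = 8.78
Σ_{i<j} σ_ij = 9.57
σ²_total = 8.78 + 2 × 9.57 = 27.92
α = (k/(k−1))·(1 − Σσᵢ²/σ²_total) = (7/6)·(1 − 8.78/27.92) = 0.800

α = 0.800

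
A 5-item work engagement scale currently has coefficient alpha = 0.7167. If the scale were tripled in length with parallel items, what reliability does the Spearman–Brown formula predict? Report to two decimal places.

predicted reliability = 0.88

Length factor m = 3
α' = m·α / (1 + (m−1)·α)
   = 3 × 0.7167 / (1 + (3 − 1) × 0.7167)
   = 2.1501 / 2.4334 = 0.88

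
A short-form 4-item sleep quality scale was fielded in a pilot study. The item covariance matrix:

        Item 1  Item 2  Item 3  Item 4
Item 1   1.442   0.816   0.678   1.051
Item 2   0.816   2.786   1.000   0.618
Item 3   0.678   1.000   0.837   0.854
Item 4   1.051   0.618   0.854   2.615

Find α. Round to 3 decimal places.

sum of item variances = 1.442 + 2.786 + 0.837 + 2.615 = 7.680
Sum of the distinct covariances = 5.017
σ²_total = 7.680 + 2 × 5.017 = 17.714
α = (k/(k−1))·(1 − sum of item variances/σ²_total) = (4/3)·(1 − 7.680/17.714) = 0.755

α = 0.755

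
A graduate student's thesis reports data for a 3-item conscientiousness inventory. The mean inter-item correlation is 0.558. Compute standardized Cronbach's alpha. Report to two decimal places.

α = 0.79

Standardized α = k·r̄ / (1 + (k−1)·r̄) = 3 × 0.558 / (1 + 2 × 0.558)
  = 1.6740 / 2.1160 = 0.79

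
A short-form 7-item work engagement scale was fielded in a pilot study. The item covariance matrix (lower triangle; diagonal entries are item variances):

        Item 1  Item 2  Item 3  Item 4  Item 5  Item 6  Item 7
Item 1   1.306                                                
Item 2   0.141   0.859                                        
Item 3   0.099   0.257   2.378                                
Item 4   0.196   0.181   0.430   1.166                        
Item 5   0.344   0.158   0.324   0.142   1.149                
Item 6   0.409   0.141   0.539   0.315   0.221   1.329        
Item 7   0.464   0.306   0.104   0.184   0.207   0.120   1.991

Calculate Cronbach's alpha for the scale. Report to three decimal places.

α = 0.594

Σσᵢ² = 1.306 + 0.859 + 2.378 + 1.166 + 1.149 + 1.329 + 1.991 = 10.178
Σ_{i<j} σ_ij = 5.282
σ²_total = 10.178 + 2 × 5.282 = 20.742
α = (k/(k−1))·(1 − Σσᵢ²/σ²_total) = (7/6)·(1 − 10.178/20.742) = 0.594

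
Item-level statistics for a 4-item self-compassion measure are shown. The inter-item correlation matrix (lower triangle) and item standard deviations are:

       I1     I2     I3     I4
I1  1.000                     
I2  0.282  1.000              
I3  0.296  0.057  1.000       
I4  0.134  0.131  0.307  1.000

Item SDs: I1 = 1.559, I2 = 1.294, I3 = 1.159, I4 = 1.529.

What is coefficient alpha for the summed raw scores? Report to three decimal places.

Σσ²ᵢ = 1.559² + 1.294² + 1.159² + 1.529² = 7.7860
Covariances σ_ij = r_ij · s_i · s_j:
  σ(I1,I2) = 0.282 × 1.559 × 1.294 = 0.5689
  σ(I1,I3) = 0.296 × 1.559 × 1.159 = 0.5348
  σ(I1,I4) = 0.134 × 1.559 × 1.529 = 0.3194
  σ(I2,I3) = 0.057 × 1.294 × 1.159 = 0.0855
  σ(I2,I4) = 0.131 × 1.294 × 1.529 = 0.2592
  σ(I3,I4) = 0.307 × 1.159 × 1.529 = 0.5440
σ²_T = Σσ²ᵢ + 2·Σσ_ij = 7.7860 + 2 × 2.3118 = 12.4096
α = (4/3)·(1 − 7.7860/12.4096) = 0.497

α = 0.497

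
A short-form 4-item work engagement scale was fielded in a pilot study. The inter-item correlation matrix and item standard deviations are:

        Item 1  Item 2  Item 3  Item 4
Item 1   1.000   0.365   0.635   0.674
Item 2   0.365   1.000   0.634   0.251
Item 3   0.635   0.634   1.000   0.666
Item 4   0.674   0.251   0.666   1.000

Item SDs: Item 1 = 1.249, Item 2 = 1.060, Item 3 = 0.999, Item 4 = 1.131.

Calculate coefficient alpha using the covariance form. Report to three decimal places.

Σσ²ᵢ = 1.249² + 1.060² + 0.999² + 1.131² = 4.9608
Covariances σ_ij = r_ij · s_i · s_j:
  σ(Item 1,Item 2) = 0.365 × 1.249 × 1.060 = 0.4832
  σ(Item 1,Item 3) = 0.635 × 1.249 × 0.999 = 0.7923
  σ(Item 1,Item 4) = 0.674 × 1.249 × 1.131 = 0.9521
  σ(Item 2,Item 3) = 0.634 × 1.060 × 0.999 = 0.6714
  σ(Item 2,Item 4) = 0.251 × 1.060 × 1.131 = 0.3009
  σ(Item 3,Item 4) = 0.666 × 0.999 × 1.131 = 0.7525
σ²_T = Σσ²ᵢ + 2·Σσ_ij = 4.9608 + 2 × 3.9524 = 12.8656
α = (4/3)·(1 − 4.9608/12.8656) = 0.819

α = 0.819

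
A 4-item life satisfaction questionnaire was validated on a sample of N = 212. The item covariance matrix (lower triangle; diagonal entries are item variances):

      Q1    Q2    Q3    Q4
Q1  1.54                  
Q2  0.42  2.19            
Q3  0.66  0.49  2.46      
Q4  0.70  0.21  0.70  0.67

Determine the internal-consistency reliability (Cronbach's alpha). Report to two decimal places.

Σσ²ᵢ = 1.54 + 2.19 + 2.46 + 0.67 = 6.86
Sum of the distinct covariances = 3.18
total variance = 6.86 + 2 × 3.18 = 13.22
α = (k/(k−1))·(1 − Σσ²ᵢ/total variance) = (4/3)·(1 − 6.86/13.22) = 0.64

Cronbach's alpha = 0.64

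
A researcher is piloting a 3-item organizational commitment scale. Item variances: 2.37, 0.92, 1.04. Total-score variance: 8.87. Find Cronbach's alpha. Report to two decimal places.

sum of item variances = 2.37 + 0.92 + 1.04 = 4.33
α = (k/(k−1))·(1 − sum of item variances/total variance) = (3/2)·(1 − 4.33/8.87) = 0.77

Cronbach's alpha = 0.77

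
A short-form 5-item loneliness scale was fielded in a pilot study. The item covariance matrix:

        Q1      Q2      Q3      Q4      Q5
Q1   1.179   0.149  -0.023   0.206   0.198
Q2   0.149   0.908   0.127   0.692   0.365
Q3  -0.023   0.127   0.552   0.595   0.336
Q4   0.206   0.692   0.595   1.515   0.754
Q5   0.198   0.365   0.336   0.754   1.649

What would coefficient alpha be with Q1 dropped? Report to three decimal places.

Remaining items: Q2, Q3, Q4, Q5 (k = 4).
Σσᵢ² = 0.908 + 0.552 + 1.515 + 1.649 = 4.624
Var(T) = 4.624 + 2 × 2.869 = 10.362
α (item deleted) = (4/3)·(1 − 4.624/10.362) = 0.738

coefficient alpha = 0.738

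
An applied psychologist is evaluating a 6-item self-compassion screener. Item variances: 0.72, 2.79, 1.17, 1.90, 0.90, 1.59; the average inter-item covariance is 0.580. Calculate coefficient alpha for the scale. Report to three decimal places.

Σσᵢ² = 0.72 + 2.79 + 1.17 + 1.90 + 0.90 + 1.59 = 9.07
Sum of the 15 distinct covariances = 15 × 0.580 = 8.700
σ²_total = Σσᵢ² + 2·Σcov = 9.07 + 2 × 8.700 = 26.470
α = (6/5)·(1 − 9.07/26.470) = 0.789

coefficient alpha = 0.789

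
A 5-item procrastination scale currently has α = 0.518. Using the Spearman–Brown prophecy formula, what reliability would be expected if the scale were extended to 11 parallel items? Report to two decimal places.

Length factor m = 11/5 = 2.2000
α' = m·α / (1 + (m−1)·α)
   = 11/5 × 0.518 / (1 + (11/5 − 1) × 0.518)
   = 1.1396 / 1.6216 = 0.70

predicted reliability = 0.70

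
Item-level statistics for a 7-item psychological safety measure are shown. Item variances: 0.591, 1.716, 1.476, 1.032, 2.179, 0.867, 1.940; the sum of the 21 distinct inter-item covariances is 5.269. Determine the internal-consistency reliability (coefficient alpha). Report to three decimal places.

coefficient alpha = 0.604

Σσ²ᵢ = 0.591 + 1.716 + 1.476 + 1.032 + 2.179 + 0.867 + 1.940 = 9.801
Sum of distinct covariances = 5.269
Var(T) = Σσ²ᵢ + 2·Σcov = 9.801 + 2 × 5.269 = 20.339
α = (7/6)·(1 − 9.801/20.339) = 0.604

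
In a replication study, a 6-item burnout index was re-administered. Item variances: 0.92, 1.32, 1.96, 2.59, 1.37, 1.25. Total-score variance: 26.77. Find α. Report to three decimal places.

α = 0.778

sum of item variances = 0.92 + 1.32 + 1.96 + 2.59 + 1.37 + 1.25 = 9.41
α = (k/(k−1))·(1 − sum of item variances/total variance) = (6/5)·(1 − 9.41/26.77) = 0.778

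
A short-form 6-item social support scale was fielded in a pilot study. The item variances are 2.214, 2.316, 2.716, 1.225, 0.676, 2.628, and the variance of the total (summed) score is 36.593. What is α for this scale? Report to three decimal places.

sum of item variances = 2.214 + 2.316 + 2.716 + 1.225 + 0.676 + 2.628 = 11.775
α = (k/(k−1))·(1 − sum of item variances/σ²_T) = (6/5)·(1 − 11.775/36.593) = 0.814

α = 0.814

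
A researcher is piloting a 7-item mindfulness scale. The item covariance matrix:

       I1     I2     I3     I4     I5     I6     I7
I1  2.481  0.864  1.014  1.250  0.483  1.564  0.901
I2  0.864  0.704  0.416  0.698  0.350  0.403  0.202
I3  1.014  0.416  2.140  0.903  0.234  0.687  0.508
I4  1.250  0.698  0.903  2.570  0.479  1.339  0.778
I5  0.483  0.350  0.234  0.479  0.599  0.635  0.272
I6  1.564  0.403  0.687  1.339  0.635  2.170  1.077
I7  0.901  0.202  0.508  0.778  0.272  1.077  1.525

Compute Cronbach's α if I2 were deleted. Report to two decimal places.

Cronbach's α = 0.81

Remaining items: I1, I3, I4, I5, I6, I7 (k = 6).
ΣVar(i) = 2.481 + 2.140 + 2.570 + 0.599 + 2.170 + 1.525 = 11.485
total variance = 11.485 + 2 × 12.124 = 35.733
α (item deleted) = (6/5)·(1 − 11.485/35.733) = 0.81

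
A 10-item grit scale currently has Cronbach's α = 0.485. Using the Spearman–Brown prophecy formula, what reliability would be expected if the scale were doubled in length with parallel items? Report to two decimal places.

predicted reliability = 0.65

Length factor m = 2
α' = m·α / (1 + (m−1)·α)
   = 2 × 0.485 / (1 + (2 − 1) × 0.485)
   = 0.9700 / 1.4850 = 0.65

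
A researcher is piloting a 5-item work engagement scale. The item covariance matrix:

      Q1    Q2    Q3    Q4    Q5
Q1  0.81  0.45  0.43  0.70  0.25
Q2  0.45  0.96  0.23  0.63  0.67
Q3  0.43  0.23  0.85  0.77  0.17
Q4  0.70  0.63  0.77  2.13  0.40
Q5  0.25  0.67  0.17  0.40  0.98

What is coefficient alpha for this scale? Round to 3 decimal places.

α = 0.777

sum of item variances = 0.81 + 0.96 + 0.85 + 2.13 + 0.98 = 5.73
Sum of the distinct covariances = 4.70
Var(T) = 5.73 + 2 × 4.70 = 15.13
α = (k/(k−1))·(1 − sum of item variances/Var(T)) = (5/4)·(1 − 5.73/15.13) = 0.777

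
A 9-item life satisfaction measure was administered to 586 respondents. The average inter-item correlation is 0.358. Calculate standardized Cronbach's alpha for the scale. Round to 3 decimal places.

α = 0.834

Standardized α = k·r̄ / (1 + (k−1)·r̄) = 9 × 0.358 / (1 + 8 × 0.358)
  = 3.2220 / 3.8640 = 0.834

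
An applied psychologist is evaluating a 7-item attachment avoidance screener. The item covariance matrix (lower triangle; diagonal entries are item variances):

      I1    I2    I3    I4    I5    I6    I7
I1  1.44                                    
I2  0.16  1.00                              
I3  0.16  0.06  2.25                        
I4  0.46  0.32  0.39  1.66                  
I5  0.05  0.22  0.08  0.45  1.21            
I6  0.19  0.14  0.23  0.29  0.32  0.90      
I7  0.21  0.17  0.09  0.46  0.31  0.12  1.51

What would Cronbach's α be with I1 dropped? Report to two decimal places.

Remaining items: I2, I3, I4, I5, I6, I7 (k = 6).
Σσᵢ² = 1.00 + 2.25 + 1.66 + 1.21 + 0.90 + 1.51 = 8.53
σ²_T = 8.53 + 2 × 3.65 = 15.83
α (item deleted) = (6/5)·(1 − 8.53/15.83) = 0.55

Cronbach's α = 0.55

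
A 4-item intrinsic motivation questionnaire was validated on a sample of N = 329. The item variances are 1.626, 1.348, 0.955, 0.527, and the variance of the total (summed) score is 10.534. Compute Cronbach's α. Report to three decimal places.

Σσ²ᵢ = 1.626 + 1.348 + 0.955 + 0.527 = 4.456
α = (k/(k−1))·(1 − Σσ²ᵢ/σ²_T) = (4/3)·(1 − 4.456/10.534) = 0.769

α = 0.769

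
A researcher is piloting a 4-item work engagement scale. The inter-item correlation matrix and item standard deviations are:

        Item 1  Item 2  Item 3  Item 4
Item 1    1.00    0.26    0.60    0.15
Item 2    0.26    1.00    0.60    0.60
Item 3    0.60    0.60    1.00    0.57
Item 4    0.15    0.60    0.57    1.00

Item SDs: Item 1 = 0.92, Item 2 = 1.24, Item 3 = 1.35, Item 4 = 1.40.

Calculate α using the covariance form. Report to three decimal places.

Σσ²ᵢ = 0.92² + 1.24² + 1.35² + 1.40² = 6.1665
Covariances σ_ij = r_ij · s_i · s_j:
  σ(Item 1,Item 2) = 0.26 × 0.92 × 1.24 = 0.2966
  σ(Item 1,Item 3) = 0.60 × 0.92 × 1.35 = 0.7452
  σ(Item 1,Item 4) = 0.15 × 0.92 × 1.40 = 0.1932
  σ(Item 2,Item 3) = 0.60 × 1.24 × 1.35 = 1.0044
  σ(Item 2,Item 4) = 0.60 × 1.24 × 1.40 = 1.0416
  σ(Item 3,Item 4) = 0.57 × 1.35 × 1.40 = 1.0773
σ²_T = Σσ²ᵢ + 2·Σσ_ij = 6.1665 + 2 × 4.3583 = 14.8831
α = (4/3)·(1 − 6.1665/14.8831) = 0.781

α = 0.781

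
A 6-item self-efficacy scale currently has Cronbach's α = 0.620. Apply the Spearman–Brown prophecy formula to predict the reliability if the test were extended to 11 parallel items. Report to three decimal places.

predicted reliability = 0.749

Length factor m = 11/6 = 1.8333
α' = m·α / (1 + (m−1)·α)
   = 11/6 × 0.620 / (1 + (11/6 − 1) × 0.620)
   = 1.1367 / 1.5167 = 0.749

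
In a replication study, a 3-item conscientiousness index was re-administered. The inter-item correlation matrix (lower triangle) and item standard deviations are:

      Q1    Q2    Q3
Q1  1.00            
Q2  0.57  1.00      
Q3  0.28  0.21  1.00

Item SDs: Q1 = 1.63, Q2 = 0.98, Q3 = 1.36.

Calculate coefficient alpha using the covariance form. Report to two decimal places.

Σσ²ᵢ = 1.63² + 0.98² + 1.36² = 5.4669
Covariances σ_ij = r_ij · s_i · s_j:
  σ(Q1,Q2) = 0.57 × 1.63 × 0.98 = 0.9105
  σ(Q1,Q3) = 0.28 × 1.63 × 1.36 = 0.6207
  σ(Q2,Q3) = 0.21 × 0.98 × 1.36 = 0.2799
σ²_T = Σσ²ᵢ + 2·Σσ_ij = 5.4669 + 2 × 1.8111 = 9.0891
α = (3/2)·(1 − 5.4669/9.0891) = 0.60

coefficient alpha = 0.60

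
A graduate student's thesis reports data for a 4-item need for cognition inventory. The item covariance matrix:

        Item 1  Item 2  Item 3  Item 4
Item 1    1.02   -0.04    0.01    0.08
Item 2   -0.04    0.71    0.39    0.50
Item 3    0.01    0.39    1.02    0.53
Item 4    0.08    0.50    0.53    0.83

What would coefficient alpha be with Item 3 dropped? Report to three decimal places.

Remaining items: Item 1, Item 2, Item 4 (k = 3).
ΣVar(i) = 1.02 + 0.71 + 0.83 = 2.56
Var(T) = 2.56 + 2 × 0.54 = 3.64
α (item deleted) = (3/2)·(1 − 2.56/3.64) = 0.445

coefficient alpha = 0.445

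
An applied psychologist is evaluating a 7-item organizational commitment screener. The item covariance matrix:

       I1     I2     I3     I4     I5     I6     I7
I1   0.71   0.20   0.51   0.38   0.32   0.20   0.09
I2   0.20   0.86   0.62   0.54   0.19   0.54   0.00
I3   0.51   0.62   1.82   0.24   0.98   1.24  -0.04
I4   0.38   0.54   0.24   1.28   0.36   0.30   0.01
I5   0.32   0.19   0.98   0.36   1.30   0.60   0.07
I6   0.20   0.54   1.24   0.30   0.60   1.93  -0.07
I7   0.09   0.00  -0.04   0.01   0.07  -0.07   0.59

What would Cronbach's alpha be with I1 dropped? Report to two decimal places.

Remaining items: I2, I3, I4, I5, I6, I7 (k = 6).
ΣVar(i) = 0.86 + 1.82 + 1.28 + 1.30 + 1.93 + 0.59 = 7.78
Var(T) = 7.78 + 2 × 5.58 = 18.94
α (item deleted) = (6/5)·(1 − 7.78/18.94) = 0.71

α = 0.71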